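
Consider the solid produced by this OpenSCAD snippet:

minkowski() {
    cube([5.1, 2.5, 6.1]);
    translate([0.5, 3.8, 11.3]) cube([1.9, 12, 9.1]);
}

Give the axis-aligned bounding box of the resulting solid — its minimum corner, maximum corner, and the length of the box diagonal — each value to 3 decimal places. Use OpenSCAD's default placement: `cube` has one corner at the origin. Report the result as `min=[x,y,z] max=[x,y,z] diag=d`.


min=[0.500,3.800,11.300] max=[7.500,18.300,26.500] diag=22.142

A = translate([0.5, 3.8, 11.3]) cube([1.9, 12, 9.1]) → bbox [0.5,3.8,11.3] .. [2.4,15.8,20.4]
B = cube([5.1, 2.5, 6.1]) → bbox [0,0,0] .. [5.1,2.5,6.1]
lo = A.lo+B.lo = [0.5+0, 3.8+0, 11.3+0] = [0.500,3.800,11.300]
hi = A.hi+B.hi = [2.4+5.1, 15.8+2.5, 20.4+6.1] = [7.500,18.300,26.500]
diag = √(7²+14.5²+15.2²) = √490.29 = 22.142


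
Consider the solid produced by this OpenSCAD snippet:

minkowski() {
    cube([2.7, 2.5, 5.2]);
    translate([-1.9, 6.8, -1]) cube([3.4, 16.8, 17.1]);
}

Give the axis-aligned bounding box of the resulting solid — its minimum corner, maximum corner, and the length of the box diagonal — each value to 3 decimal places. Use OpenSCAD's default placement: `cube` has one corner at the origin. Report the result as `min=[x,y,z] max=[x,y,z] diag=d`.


min=[-1.900,6.800,-1.000] max=[4.200,26.100,21.300] diag=30.116

A = translate([-1.9, 6.8, -1]) cube([3.4, 16.8, 17.1]) → bbox [-1.9,6.8,-1] .. [1.5,23.6,16.1]
B = cube([2.7, 2.5, 5.2]) → bbox [0,0,0] .. [2.7,2.5,5.2]
lo = A.lo+B.lo = [-1.9+0, 6.8+0, -1+0] = [-1.900,6.800,-1.000]
hi = A.hi+B.hi = [1.5+2.7, 23.6+2.5, 16.1+5.2] = [4.200,26.100,21.300]
diag = √(6.1²+19.3²+22.3²) = √906.99 = 30.116


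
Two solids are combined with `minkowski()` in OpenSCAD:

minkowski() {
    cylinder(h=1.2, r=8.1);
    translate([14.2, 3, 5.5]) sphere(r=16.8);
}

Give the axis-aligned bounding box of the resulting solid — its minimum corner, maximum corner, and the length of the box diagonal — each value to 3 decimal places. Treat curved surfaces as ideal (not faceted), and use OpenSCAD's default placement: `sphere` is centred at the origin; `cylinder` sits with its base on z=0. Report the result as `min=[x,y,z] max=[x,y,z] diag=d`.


min=[-10.700,-21.900,-11.300] max=[39.100,27.900,23.500] diag=78.556

A = translate([14.2, 3, 5.5]) sphere(r=16.8) → bbox [-2.6,-13.8,-11.3] .. [31,19.8,22.3]
B = cylinder(h=1.2, r=8.1) → bbox [-8.1,-8.1,0] .. [8.1,8.1,1.2]
lo = A.lo+B.lo = [-2.6-8.1, -13.8-8.1, -11.3+0] = [-10.700,-21.900,-11.300]
hi = A.hi+B.hi = [31+8.1, 19.8+8.1, 22.3+1.2] = [39.100,27.900,23.500]
diag = √(49.8²+49.8²+34.8²) = √6171.12 = 78.556


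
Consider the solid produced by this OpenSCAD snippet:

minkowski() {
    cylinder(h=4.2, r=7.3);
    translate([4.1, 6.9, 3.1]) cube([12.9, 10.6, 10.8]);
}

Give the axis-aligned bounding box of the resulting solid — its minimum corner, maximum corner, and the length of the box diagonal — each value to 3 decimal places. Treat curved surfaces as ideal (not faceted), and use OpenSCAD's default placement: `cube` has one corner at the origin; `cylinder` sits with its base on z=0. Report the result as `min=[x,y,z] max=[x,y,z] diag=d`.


min=[-3.200,-0.400,3.100] max=[24.300,24.800,18.100] diag=40.203

A = translate([4.1, 6.9, 3.1]) cube([12.9, 10.6, 10.8]) → bbox [4.1,6.9,3.1] .. [17,17.5,13.9]
B = cylinder(h=4.2, r=7.3) → bbox [-7.3,-7.3,0] .. [7.3,7.3,4.2]
lo = A.lo+B.lo = [4.1-7.3, 6.9-7.3, 3.1+0] = [-3.200,-0.400,3.100]
hi = A.hi+B.hi = [17+7.3, 17.5+7.3, 13.9+4.2] = [24.300,24.800,18.100]
diag = √(27.5²+25.2²+15²) = √1616.29 = 40.203


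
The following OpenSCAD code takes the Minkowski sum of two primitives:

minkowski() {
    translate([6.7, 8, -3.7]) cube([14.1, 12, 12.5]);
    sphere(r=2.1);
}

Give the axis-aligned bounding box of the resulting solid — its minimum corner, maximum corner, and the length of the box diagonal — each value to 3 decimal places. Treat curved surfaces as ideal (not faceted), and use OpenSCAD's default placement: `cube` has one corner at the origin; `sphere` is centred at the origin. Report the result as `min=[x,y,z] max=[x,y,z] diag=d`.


min=[4.600,5.900,-5.800] max=[22.900,22.100,10.900] diag=29.601

A = translate([6.7, 8, -3.7]) cube([14.1, 12, 12.5]) → bbox [6.7,8,-3.7] .. [20.8,20,8.8]
B = sphere(r=2.1) → bbox [-2.1,-2.1,-2.1] .. [2.1,2.1,2.1]
lo = A.lo+B.lo = [6.7-2.1, 8-2.1, -3.7-2.1] = [4.600,5.900,-5.800]
hi = A.hi+B.hi = [20.8+2.1, 20+2.1, 8.8+2.1] = [22.900,22.100,10.900]
diag = √(18.3²+16.2²+16.7²) = √876.22 = 29.601


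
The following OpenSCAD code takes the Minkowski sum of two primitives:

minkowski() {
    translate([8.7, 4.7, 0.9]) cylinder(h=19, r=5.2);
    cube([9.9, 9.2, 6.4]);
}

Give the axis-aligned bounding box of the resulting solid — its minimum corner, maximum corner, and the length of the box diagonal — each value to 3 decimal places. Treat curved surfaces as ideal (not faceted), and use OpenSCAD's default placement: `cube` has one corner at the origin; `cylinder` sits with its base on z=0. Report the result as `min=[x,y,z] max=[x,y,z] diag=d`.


min=[3.500,-0.500,0.900] max=[23.800,19.100,26.300] diag=37.966

A = translate([8.7, 4.7, 0.9]) cylinder(h=19, r=5.2) → bbox [3.5,-0.5,0.9] .. [13.9,9.9,19.9]
B = cube([9.9, 9.2, 6.4]) → bbox [0,0,0] .. [9.9,9.2,6.4]
lo = A.lo+B.lo = [3.5+0, -0.5+0, 0.9+0] = [3.500,-0.500,0.900]
hi = A.hi+B.hi = [13.9+9.9, 9.9+9.2, 19.9+6.4] = [23.800,19.100,26.300]
diag = √(20.3²+19.6²+25.4²) = √1441.41 = 37.966


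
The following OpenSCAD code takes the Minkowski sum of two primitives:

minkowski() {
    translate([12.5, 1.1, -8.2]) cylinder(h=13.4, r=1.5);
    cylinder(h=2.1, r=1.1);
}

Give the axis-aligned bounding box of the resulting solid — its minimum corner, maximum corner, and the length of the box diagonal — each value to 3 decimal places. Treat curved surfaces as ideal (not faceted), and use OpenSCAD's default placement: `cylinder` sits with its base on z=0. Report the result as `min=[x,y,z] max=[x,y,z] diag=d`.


min=[9.900,-1.500,-8.200] max=[15.100,3.700,7.300] diag=17.156

A = translate([12.5, 1.1, -8.2]) cylinder(h=13.4, r=1.5) → bbox [11,-0.4,-8.2] .. [14,2.6,5.2]
B = cylinder(h=2.1, r=1.1) → bbox [-1.1,-1.1,0] .. [1.1,1.1,2.1]
lo = A.lo+B.lo = [11-1.1, -0.4-1.1, -8.2+0] = [9.900,-1.500,-8.200]
hi = A.hi+B.hi = [14+1.1, 2.6+1.1, 5.2+2.1] = [15.100,3.700,7.300]
diag = √(5.2²+5.2²+15.5²) = √294.33 = 17.156


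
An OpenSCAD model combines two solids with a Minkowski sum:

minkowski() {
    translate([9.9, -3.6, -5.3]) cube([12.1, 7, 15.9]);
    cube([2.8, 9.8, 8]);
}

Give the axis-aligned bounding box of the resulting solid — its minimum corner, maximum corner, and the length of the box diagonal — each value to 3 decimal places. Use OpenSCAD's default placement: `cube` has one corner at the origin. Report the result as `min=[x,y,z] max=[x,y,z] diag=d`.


A = translate([9.9, -3.6, -5.3]) cube([12.1, 7, 15.9]) → bbox [9.9,-3.6,-5.3] .. [22,3.4,10.6]
B = cube([2.8, 9.8, 8]) → bbox [0,0,0] .. [2.8,9.8,8]
lo = A.lo+B.lo = [9.9+0, -3.6+0, -5.3+0] = [9.900,-3.600,-5.300]
hi = A.hi+B.hi = [22+2.8, 3.4+9.8, 10.6+8] = [24.800,13.200,18.600]
diag = √(14.9²+16.8²+23.9²) = √1075.46 = 32.794

min=[9.900,-3.600,-5.300] max=[24.800,13.200,18.600] diag=32.794


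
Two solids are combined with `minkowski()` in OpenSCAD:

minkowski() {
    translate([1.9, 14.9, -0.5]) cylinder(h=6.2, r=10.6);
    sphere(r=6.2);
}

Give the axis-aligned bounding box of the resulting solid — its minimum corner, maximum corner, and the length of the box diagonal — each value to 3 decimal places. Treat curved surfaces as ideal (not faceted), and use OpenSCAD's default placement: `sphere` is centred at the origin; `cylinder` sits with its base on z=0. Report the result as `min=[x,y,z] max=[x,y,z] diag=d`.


min=[-14.900,-1.900,-6.700] max=[18.700,31.700,11.900] diag=51.028

A = translate([1.9, 14.9, -0.5]) cylinder(h=6.2, r=10.6) → bbox [-8.7,4.3,-0.5] .. [12.5,25.5,5.7]
B = sphere(r=6.2) → bbox [-6.2,-6.2,-6.2] .. [6.2,6.2,6.2]
lo = A.lo+B.lo = [-8.7-6.2, 4.3-6.2, -0.5-6.2] = [-14.900,-1.900,-6.700]
hi = A.hi+B.hi = [12.5+6.2, 25.5+6.2, 5.7+6.2] = [18.700,31.700,11.900]
diag = √(33.6²+33.6²+18.6²) = √2603.88 = 51.028


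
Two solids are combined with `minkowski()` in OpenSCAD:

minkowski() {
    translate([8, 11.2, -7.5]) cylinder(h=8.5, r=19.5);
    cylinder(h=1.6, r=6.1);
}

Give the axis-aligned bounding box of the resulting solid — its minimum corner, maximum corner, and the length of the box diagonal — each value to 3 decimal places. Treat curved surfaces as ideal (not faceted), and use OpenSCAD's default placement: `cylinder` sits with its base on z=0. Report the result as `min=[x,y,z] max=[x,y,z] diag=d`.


min=[-17.600,-14.400,-7.500] max=[33.600,36.800,2.600] diag=73.109

A = translate([8, 11.2, -7.5]) cylinder(h=8.5, r=19.5) → bbox [-11.5,-8.3,-7.5] .. [27.5,30.7,1]
B = cylinder(h=1.6, r=6.1) → bbox [-6.1,-6.1,0] .. [6.1,6.1,1.6]
lo = A.lo+B.lo = [-11.5-6.1, -8.3-6.1, -7.5+0] = [-17.600,-14.400,-7.500]
hi = A.hi+B.hi = [27.5+6.1, 30.7+6.1, 1+1.6] = [33.600,36.800,2.600]
diag = √(51.2²+51.2²+10.1²) = √5344.89 = 73.109


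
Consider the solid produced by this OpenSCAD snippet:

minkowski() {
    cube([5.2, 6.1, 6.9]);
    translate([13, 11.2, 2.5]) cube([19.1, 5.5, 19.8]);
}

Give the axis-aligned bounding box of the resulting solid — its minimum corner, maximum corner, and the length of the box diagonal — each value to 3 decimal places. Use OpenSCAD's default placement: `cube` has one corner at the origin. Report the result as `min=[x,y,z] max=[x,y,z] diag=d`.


A = translate([13, 11.2, 2.5]) cube([19.1, 5.5, 19.8]) → bbox [13,11.2,2.5] .. [32.1,16.7,22.3]
B = cube([5.2, 6.1, 6.9]) → bbox [0,0,0] .. [5.2,6.1,6.9]
lo = A.lo+B.lo = [13+0, 11.2+0, 2.5+0] = [13.000,11.200,2.500]
hi = A.hi+B.hi = [32.1+5.2, 16.7+6.1, 22.3+6.9] = [37.300,22.800,29.200]
diag = √(24.3²+11.6²+26.7²) = √1437.94 = 37.920

min=[13.000,11.200,2.500] max=[37.300,22.800,29.200] diag=37.920


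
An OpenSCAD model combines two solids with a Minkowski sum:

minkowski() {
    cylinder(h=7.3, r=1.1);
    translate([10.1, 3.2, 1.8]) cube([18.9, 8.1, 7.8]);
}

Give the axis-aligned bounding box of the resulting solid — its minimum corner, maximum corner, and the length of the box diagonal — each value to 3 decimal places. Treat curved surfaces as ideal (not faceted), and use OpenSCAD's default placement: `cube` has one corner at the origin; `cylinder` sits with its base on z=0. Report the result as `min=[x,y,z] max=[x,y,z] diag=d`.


min=[9.000,2.100,1.800] max=[30.100,12.400,16.900] diag=27.916

A = translate([10.1, 3.2, 1.8]) cube([18.9, 8.1, 7.8]) → bbox [10.1,3.2,1.8] .. [29,11.3,9.6]
B = cylinder(h=7.3, r=1.1) → bbox [-1.1,-1.1,0] .. [1.1,1.1,7.3]
lo = A.lo+B.lo = [10.1-1.1, 3.2-1.1, 1.8+0] = [9.000,2.100,1.800]
hi = A.hi+B.hi = [29+1.1, 11.3+1.1, 9.6+7.3] = [30.100,12.400,16.900]
diag = √(21.1²+10.3²+15.1²) = √779.31 = 27.916


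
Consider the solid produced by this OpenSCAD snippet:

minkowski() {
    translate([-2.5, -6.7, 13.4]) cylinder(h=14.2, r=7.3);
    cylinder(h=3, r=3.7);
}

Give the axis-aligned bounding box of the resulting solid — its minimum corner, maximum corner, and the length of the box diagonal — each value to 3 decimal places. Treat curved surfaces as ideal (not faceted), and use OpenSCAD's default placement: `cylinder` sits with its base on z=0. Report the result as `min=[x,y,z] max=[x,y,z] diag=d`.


min=[-13.500,-17.700,13.400] max=[8.500,4.300,30.600] diag=35.551

A = translate([-2.5, -6.7, 13.4]) cylinder(h=14.2, r=7.3) → bbox [-9.8,-14,13.4] .. [4.8,0.6,27.6]
B = cylinder(h=3, r=3.7) → bbox [-3.7,-3.7,0] .. [3.7,3.7,3]
lo = A.lo+B.lo = [-9.8-3.7, -14-3.7, 13.4+0] = [-13.500,-17.700,13.400]
hi = A.hi+B.hi = [4.8+3.7, 0.6+3.7, 27.6+3] = [8.500,4.300,30.600]
diag = √(22²+22²+17.2²) = √1263.84 = 35.551


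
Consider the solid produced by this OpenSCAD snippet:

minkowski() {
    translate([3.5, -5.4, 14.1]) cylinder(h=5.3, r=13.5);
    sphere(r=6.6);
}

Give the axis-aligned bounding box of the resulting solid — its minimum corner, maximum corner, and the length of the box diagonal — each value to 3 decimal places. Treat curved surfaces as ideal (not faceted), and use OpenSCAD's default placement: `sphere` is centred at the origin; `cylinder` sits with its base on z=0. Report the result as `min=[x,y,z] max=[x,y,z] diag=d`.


min=[-16.600,-25.500,7.500] max=[23.600,14.700,26.000] diag=59.786

A = translate([3.5, -5.4, 14.1]) cylinder(h=5.3, r=13.5) → bbox [-10,-18.9,14.1] .. [17,8.1,19.4]
B = sphere(r=6.6) → bbox [-6.6,-6.6,-6.6] .. [6.6,6.6,6.6]
lo = A.lo+B.lo = [-10-6.6, -18.9-6.6, 14.1-6.6] = [-16.600,-25.500,7.500]
hi = A.hi+B.hi = [17+6.6, 8.1+6.6, 19.4+6.6] = [23.600,14.700,26.000]
diag = √(40.2²+40.2²+18.5²) = √3574.33 = 59.786


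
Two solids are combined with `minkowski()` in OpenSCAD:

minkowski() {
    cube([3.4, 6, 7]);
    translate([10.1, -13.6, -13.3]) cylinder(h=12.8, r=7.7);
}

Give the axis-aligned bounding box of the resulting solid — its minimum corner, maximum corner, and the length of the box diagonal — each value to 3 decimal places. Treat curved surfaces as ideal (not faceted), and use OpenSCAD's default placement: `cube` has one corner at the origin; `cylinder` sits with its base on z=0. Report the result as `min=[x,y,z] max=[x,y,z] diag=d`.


A = translate([10.1, -13.6, -13.3]) cylinder(h=12.8, r=7.7) → bbox [2.4,-21.3,-13.3] .. [17.8,-5.9,-0.5]
B = cube([3.4, 6, 7]) → bbox [0,0,0] .. [3.4,6,7]
lo = A.lo+B.lo = [2.4+0, -21.3+0, -13.3+0] = [2.400,-21.300,-13.300]
hi = A.hi+B.hi = [17.8+3.4, -5.9+6, -0.5+7] = [21.200,0.100,6.500]
diag = √(18.8²+21.4²+19.8²) = √1203.44 = 34.691

min=[2.400,-21.300,-13.300] max=[21.200,0.100,6.500] diag=34.691


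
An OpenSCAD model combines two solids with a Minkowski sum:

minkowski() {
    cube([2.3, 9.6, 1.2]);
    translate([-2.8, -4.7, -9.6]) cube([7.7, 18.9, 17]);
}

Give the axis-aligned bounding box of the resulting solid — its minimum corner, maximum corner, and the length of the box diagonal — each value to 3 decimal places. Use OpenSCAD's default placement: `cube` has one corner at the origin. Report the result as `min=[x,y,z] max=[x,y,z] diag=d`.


min=[-2.800,-4.700,-9.600] max=[7.200,23.800,8.600] diag=35.263

A = translate([-2.8, -4.7, -9.6]) cube([7.7, 18.9, 17]) → bbox [-2.8,-4.7,-9.6] .. [4.9,14.2,7.4]
B = cube([2.3, 9.6, 1.2]) → bbox [0,0,0] .. [2.3,9.6,1.2]
lo = A.lo+B.lo = [-2.8+0, -4.7+0, -9.6+0] = [-2.800,-4.700,-9.600]
hi = A.hi+B.hi = [4.9+2.3, 14.2+9.6, 7.4+1.2] = [7.200,23.800,8.600]
diag = √(10²+28.5²+18.2²) = √1243.49 = 35.263


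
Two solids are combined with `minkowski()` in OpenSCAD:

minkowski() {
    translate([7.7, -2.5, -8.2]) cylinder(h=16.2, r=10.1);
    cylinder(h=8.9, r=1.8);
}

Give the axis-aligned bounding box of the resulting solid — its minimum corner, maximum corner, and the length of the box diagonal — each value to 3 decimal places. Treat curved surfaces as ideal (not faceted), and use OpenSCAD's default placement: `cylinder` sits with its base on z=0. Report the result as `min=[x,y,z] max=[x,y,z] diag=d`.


A = translate([7.7, -2.5, -8.2]) cylinder(h=16.2, r=10.1) → bbox [-2.4,-12.6,-8.2] .. [17.8,7.6,8]
B = cylinder(h=8.9, r=1.8) → bbox [-1.8,-1.8,0] .. [1.8,1.8,8.9]
lo = A.lo+B.lo = [-2.4-1.8, -12.6-1.8, -8.2+0] = [-4.200,-14.400,-8.200]
hi = A.hi+B.hi = [17.8+1.8, 7.6+1.8, 8+8.9] = [19.600,9.400,16.900]
diag = √(23.8²+23.8²+25.1²) = √1762.89 = 41.987

min=[-4.200,-14.400,-8.200] max=[19.600,9.400,16.900] diag=41.987


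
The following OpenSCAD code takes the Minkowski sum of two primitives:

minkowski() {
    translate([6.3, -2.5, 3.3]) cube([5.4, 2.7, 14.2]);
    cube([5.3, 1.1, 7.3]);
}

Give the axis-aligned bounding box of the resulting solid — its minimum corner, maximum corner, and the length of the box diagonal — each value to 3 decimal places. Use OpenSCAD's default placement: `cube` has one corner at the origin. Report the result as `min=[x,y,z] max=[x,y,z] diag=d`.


min=[6.300,-2.500,3.300] max=[17.000,1.300,24.800] diag=24.314

A = translate([6.3, -2.5, 3.3]) cube([5.4, 2.7, 14.2]) → bbox [6.3,-2.5,3.3] .. [11.7,0.2,17.5]
B = cube([5.3, 1.1, 7.3]) → bbox [0,0,0] .. [5.3,1.1,7.3]
lo = A.lo+B.lo = [6.3+0, -2.5+0, 3.3+0] = [6.300,-2.500,3.300]
hi = A.hi+B.hi = [11.7+5.3, 0.2+1.1, 17.5+7.3] = [17.000,1.300,24.800]
diag = √(10.7²+3.8²+21.5²) = √591.18 = 24.314


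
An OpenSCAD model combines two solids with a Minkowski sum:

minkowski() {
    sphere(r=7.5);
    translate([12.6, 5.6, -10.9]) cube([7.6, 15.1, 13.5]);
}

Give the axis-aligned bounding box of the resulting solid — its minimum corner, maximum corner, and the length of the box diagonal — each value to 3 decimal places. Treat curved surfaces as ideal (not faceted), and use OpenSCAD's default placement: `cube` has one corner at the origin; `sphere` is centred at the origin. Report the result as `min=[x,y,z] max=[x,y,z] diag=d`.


A = translate([12.6, 5.6, -10.9]) cube([7.6, 15.1, 13.5]) → bbox [12.6,5.6,-10.9] .. [20.2,20.7,2.6]
B = sphere(r=7.5) → bbox [-7.5,-7.5,-7.5] .. [7.5,7.5,7.5]
lo = A.lo+B.lo = [12.6-7.5, 5.6-7.5, -10.9-7.5] = [5.100,-1.900,-18.400]
hi = A.hi+B.hi = [20.2+7.5, 20.7+7.5, 2.6+7.5] = [27.700,28.200,10.100]
diag = √(22.6²+30.1²+28.5²) = √2229.02 = 47.212

min=[5.100,-1.900,-18.400] max=[27.700,28.200,10.100] diag=47.212


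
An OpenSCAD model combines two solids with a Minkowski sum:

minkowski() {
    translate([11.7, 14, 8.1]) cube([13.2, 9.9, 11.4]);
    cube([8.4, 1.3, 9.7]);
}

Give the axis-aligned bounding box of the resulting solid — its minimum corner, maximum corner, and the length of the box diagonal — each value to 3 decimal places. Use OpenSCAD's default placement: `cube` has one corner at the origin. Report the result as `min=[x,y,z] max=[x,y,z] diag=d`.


min=[11.700,14.000,8.100] max=[33.300,25.200,29.200] diag=32.206

A = translate([11.7, 14, 8.1]) cube([13.2, 9.9, 11.4]) → bbox [11.7,14,8.1] .. [24.9,23.9,19.5]
B = cube([8.4, 1.3, 9.7]) → bbox [0,0,0] .. [8.4,1.3,9.7]
lo = A.lo+B.lo = [11.7+0, 14+0, 8.1+0] = [11.700,14.000,8.100]
hi = A.hi+B.hi = [24.9+8.4, 23.9+1.3, 19.5+9.7] = [33.300,25.200,29.200]
diag = √(21.6²+11.2²+21.1²) = √1037.21 = 32.206


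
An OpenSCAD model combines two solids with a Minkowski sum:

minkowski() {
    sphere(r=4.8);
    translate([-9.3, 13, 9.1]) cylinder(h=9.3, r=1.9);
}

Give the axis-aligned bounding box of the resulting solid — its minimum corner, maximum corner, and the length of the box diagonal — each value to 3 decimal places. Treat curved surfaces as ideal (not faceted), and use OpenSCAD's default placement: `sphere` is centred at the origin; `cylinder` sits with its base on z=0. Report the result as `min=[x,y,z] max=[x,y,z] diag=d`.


A = translate([-9.3, 13, 9.1]) cylinder(h=9.3, r=1.9) → bbox [-11.2,11.1,9.1] .. [-7.4,14.9,18.4]
B = sphere(r=4.8) → bbox [-4.8,-4.8,-4.8] .. [4.8,4.8,4.8]
lo = A.lo+B.lo = [-11.2-4.8, 11.1-4.8, 9.1-4.8] = [-16.000,6.300,4.300]
hi = A.hi+B.hi = [-7.4+4.8, 14.9+4.8, 18.4+4.8] = [-2.600,19.700,23.200]
diag = √(13.4²+13.4²+18.9²) = √716.33 = 26.764

min=[-16.000,6.300,4.300] max=[-2.600,19.700,23.200] diag=26.764


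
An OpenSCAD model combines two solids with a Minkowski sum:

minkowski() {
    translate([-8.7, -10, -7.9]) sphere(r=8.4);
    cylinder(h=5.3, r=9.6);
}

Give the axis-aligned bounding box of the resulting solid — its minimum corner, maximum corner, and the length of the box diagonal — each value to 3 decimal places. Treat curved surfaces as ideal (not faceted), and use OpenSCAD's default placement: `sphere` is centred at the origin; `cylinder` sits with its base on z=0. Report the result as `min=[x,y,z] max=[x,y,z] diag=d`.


min=[-26.700,-28.000,-16.300] max=[9.300,8.000,5.800] diag=55.501

A = translate([-8.7, -10, -7.9]) sphere(r=8.4) → bbox [-17.1,-18.4,-16.3] .. [-0.3,-1.6,0.5]
B = cylinder(h=5.3, r=9.6) → bbox [-9.6,-9.6,0] .. [9.6,9.6,5.3]
lo = A.lo+B.lo = [-17.1-9.6, -18.4-9.6, -16.3+0] = [-26.700,-28.000,-16.300]
hi = A.hi+B.hi = [-0.3+9.6, -1.6+9.6, 0.5+5.3] = [9.300,8.000,5.800]
diag = √(36²+36²+22.1²) = √3080.41 = 55.501


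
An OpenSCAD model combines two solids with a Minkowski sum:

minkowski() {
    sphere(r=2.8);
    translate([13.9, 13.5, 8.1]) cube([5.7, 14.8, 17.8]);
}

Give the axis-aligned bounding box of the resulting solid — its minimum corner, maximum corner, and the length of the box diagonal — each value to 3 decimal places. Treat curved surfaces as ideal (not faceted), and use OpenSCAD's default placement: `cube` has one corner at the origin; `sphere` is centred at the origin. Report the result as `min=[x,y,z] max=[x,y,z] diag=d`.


min=[11.100,10.700,5.300] max=[22.400,31.100,28.700] diag=33.036

A = translate([13.9, 13.5, 8.1]) cube([5.7, 14.8, 17.8]) → bbox [13.9,13.5,8.1] .. [19.6,28.3,25.9]
B = sphere(r=2.8) → bbox [-2.8,-2.8,-2.8] .. [2.8,2.8,2.8]
lo = A.lo+B.lo = [13.9-2.8, 13.5-2.8, 8.1-2.8] = [11.100,10.700,5.300]
hi = A.hi+B.hi = [19.6+2.8, 28.3+2.8, 25.9+2.8] = [22.400,31.100,28.700]
diag = √(11.3²+20.4²+23.4²) = √1091.41 = 33.036


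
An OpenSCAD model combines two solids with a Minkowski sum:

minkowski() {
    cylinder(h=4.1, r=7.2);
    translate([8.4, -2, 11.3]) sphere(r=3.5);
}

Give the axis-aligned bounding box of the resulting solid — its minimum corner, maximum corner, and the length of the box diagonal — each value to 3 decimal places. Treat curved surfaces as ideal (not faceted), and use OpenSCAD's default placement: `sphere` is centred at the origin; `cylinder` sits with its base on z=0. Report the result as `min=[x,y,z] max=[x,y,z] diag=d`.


A = translate([8.4, -2, 11.3]) sphere(r=3.5) → bbox [4.9,-5.5,7.8] .. [11.9,1.5,14.8]
B = cylinder(h=4.1, r=7.2) → bbox [-7.2,-7.2,0] .. [7.2,7.2,4.1]
lo = A.lo+B.lo = [4.9-7.2, -5.5-7.2, 7.8+0] = [-2.300,-12.700,7.800]
hi = A.hi+B.hi = [11.9+7.2, 1.5+7.2, 14.8+4.1] = [19.100,8.700,18.900]
diag = √(21.4²+21.4²+11.1²) = √1039.13 = 32.236

min=[-2.300,-12.700,7.800] max=[19.100,8.700,18.900] diag=32.236


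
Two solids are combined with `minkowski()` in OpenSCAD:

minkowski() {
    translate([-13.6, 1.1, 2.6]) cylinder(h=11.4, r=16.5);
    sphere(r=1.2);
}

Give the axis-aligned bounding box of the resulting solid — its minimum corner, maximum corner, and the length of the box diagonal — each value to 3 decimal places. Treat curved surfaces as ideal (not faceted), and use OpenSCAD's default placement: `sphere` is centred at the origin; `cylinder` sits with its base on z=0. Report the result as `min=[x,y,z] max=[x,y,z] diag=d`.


min=[-31.300,-16.600,1.400] max=[4.100,18.800,15.200] diag=51.930

A = translate([-13.6, 1.1, 2.6]) cylinder(h=11.4, r=16.5) → bbox [-30.1,-15.4,2.6] .. [2.9,17.6,14]
B = sphere(r=1.2) → bbox [-1.2,-1.2,-1.2] .. [1.2,1.2,1.2]
lo = A.lo+B.lo = [-30.1-1.2, -15.4-1.2, 2.6-1.2] = [-31.300,-16.600,1.400]
hi = A.hi+B.hi = [2.9+1.2, 17.6+1.2, 14+1.2] = [4.100,18.800,15.200]
diag = √(35.4²+35.4²+13.8²) = √2696.76 = 51.930


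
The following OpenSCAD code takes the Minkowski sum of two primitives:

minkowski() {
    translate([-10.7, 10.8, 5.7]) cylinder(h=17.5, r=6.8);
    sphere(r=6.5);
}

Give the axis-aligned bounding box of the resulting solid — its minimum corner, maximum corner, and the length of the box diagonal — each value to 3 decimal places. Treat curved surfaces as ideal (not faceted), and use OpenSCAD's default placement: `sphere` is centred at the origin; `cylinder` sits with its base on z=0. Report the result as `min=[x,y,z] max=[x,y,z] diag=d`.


min=[-24.000,-2.500,-0.800] max=[2.600,24.100,29.700] diag=48.429

A = translate([-10.7, 10.8, 5.7]) cylinder(h=17.5, r=6.8) → bbox [-17.5,4,5.7] .. [-3.9,17.6,23.2]
B = sphere(r=6.5) → bbox [-6.5,-6.5,-6.5] .. [6.5,6.5,6.5]
lo = A.lo+B.lo = [-17.5-6.5, 4-6.5, 5.7-6.5] = [-24.000,-2.500,-0.800]
hi = A.hi+B.hi = [-3.9+6.5, 17.6+6.5, 23.2+6.5] = [2.600,24.100,29.700]
diag = √(26.6²+26.6²+30.5²) = √2345.37 = 48.429


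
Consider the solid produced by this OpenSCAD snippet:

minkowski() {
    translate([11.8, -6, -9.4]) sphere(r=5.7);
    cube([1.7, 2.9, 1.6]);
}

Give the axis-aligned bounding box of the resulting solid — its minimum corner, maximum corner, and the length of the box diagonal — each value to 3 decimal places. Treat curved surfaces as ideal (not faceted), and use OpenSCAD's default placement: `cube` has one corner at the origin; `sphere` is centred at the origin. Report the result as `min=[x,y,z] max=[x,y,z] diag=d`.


A = translate([11.8, -6, -9.4]) sphere(r=5.7) → bbox [6.1,-11.7,-15.1] .. [17.5,-0.3,-3.7]
B = cube([1.7, 2.9, 1.6]) → bbox [0,0,0] .. [1.7,2.9,1.6]
lo = A.lo+B.lo = [6.1+0, -11.7+0, -15.1+0] = [6.100,-11.700,-15.100]
hi = A.hi+B.hi = [17.5+1.7, -0.3+2.9, -3.7+1.6] = [19.200,2.600,-2.100]
diag = √(13.1²+14.3²+13²) = √545.1 = 23.347

min=[6.100,-11.700,-15.100] max=[19.200,2.600,-2.100] diag=23.347


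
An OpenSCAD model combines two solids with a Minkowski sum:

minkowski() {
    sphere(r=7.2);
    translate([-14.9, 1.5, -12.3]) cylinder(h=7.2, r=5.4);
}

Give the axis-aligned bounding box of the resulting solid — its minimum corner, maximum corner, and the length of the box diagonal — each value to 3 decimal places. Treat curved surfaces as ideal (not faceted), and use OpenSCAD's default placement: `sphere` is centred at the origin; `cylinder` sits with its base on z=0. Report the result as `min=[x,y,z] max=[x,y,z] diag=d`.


A = translate([-14.9, 1.5, -12.3]) cylinder(h=7.2, r=5.4) → bbox [-20.3,-3.9,-12.3] .. [-9.5,6.9,-5.1]
B = sphere(r=7.2) → bbox [-7.2,-7.2,-7.2] .. [7.2,7.2,7.2]
lo = A.lo+B.lo = [-20.3-7.2, -3.9-7.2, -12.3-7.2] = [-27.500,-11.100,-19.500]
hi = A.hi+B.hi = [-9.5+7.2, 6.9+7.2, -5.1+7.2] = [-2.300,14.100,2.100]
diag = √(25.2²+25.2²+21.6²) = √1736.64 = 41.673

min=[-27.500,-11.100,-19.500] max=[-2.300,14.100,2.100] diag=41.673


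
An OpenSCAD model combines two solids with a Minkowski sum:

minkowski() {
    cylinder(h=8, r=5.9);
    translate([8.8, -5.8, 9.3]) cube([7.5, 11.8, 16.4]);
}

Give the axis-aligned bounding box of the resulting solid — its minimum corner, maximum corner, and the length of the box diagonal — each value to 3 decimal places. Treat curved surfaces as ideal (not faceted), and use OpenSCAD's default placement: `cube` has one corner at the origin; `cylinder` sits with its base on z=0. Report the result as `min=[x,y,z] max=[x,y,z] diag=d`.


min=[2.900,-11.700,9.300] max=[22.200,11.900,33.700] diag=39.049

A = translate([8.8, -5.8, 9.3]) cube([7.5, 11.8, 16.4]) → bbox [8.8,-5.8,9.3] .. [16.3,6,25.7]
B = cylinder(h=8, r=5.9) → bbox [-5.9,-5.9,0] .. [5.9,5.9,8]
lo = A.lo+B.lo = [8.8-5.9, -5.8-5.9, 9.3+0] = [2.900,-11.700,9.300]
hi = A.hi+B.hi = [16.3+5.9, 6+5.9, 25.7+8] = [22.200,11.900,33.700]
diag = √(19.3²+23.6²+24.4²) = √1524.81 = 39.049


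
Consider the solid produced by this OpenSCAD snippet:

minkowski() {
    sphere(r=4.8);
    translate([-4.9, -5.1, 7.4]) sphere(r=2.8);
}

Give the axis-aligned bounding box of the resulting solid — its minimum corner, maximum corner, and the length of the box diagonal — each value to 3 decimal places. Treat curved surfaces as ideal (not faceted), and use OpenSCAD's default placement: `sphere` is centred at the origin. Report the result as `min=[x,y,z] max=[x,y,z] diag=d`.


A = translate([-4.9, -5.1, 7.4]) sphere(r=2.8) → bbox [-7.7,-7.9,4.6] .. [-2.1,-2.3,10.2]
B = sphere(r=4.8) → bbox [-4.8,-4.8,-4.8] .. [4.8,4.8,4.8]
lo = A.lo+B.lo = [-7.7-4.8, -7.9-4.8, 4.6-4.8] = [-12.500,-12.700,-0.200]
hi = A.hi+B.hi = [-2.1+4.8, -2.3+4.8, 10.2+4.8] = [2.700,2.500,15.000]
diag = √(15.2²+15.2²+15.2²) = √693.12 = 26.327

min=[-12.500,-12.700,-0.200] max=[2.700,2.500,15.000] diag=26.327


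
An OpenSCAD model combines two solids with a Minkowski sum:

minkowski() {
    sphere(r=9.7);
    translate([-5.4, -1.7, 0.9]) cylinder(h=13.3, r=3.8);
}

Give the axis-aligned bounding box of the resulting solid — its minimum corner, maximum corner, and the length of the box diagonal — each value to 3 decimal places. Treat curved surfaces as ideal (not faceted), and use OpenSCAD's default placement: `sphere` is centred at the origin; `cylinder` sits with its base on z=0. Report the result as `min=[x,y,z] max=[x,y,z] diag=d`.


A = translate([-5.4, -1.7, 0.9]) cylinder(h=13.3, r=3.8) → bbox [-9.2,-5.5,0.9] .. [-1.6,2.1,14.2]
B = sphere(r=9.7) → bbox [-9.7,-9.7,-9.7] .. [9.7,9.7,9.7]
lo = A.lo+B.lo = [-9.2-9.7, -5.5-9.7, 0.9-9.7] = [-18.900,-15.200,-8.800]
hi = A.hi+B.hi = [-1.6+9.7, 2.1+9.7, 14.2+9.7] = [8.100,11.800,23.900]
diag = √(27²+27²+32.7²) = √2527.29 = 50.272

min=[-18.900,-15.200,-8.800] max=[8.100,11.800,23.900] diag=50.272


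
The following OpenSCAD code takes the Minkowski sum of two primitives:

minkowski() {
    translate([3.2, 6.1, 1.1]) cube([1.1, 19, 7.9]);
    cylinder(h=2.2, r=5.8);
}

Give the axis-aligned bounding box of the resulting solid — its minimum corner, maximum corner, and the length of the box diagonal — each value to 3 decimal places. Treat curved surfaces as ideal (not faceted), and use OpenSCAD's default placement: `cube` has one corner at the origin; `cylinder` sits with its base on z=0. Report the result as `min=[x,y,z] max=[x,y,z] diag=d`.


min=[-2.600,0.300,1.100] max=[10.100,30.900,11.200] diag=34.636

A = translate([3.2, 6.1, 1.1]) cube([1.1, 19, 7.9]) → bbox [3.2,6.1,1.1] .. [4.3,25.1,9]
B = cylinder(h=2.2, r=5.8) → bbox [-5.8,-5.8,0] .. [5.8,5.8,2.2]
lo = A.lo+B.lo = [3.2-5.8, 6.1-5.8, 1.1+0] = [-2.600,0.300,1.100]
hi = A.hi+B.hi = [4.3+5.8, 25.1+5.8, 9+2.2] = [10.100,30.900,11.200]
diag = √(12.7²+30.6²+10.1²) = √1199.66 = 34.636


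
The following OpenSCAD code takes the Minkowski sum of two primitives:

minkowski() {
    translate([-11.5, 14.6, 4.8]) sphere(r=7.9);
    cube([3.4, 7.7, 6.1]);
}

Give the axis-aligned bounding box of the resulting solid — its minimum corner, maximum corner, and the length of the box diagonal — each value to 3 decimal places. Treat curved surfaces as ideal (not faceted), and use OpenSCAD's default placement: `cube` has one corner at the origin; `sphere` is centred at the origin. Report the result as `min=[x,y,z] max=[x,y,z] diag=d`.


A = translate([-11.5, 14.6, 4.8]) sphere(r=7.9) → bbox [-19.4,6.7,-3.1] .. [-3.6,22.5,12.7]
B = cube([3.4, 7.7, 6.1]) → bbox [0,0,0] .. [3.4,7.7,6.1]
lo = A.lo+B.lo = [-19.4+0, 6.7+0, -3.1+0] = [-19.400,6.700,-3.100]
hi = A.hi+B.hi = [-3.6+3.4, 22.5+7.7, 12.7+6.1] = [-0.200,30.200,18.800]
diag = √(19.2²+23.5²+21.9²) = √1400.5 = 37.423

min=[-19.400,6.700,-3.100] max=[-0.200,30.200,18.800] diag=37.423


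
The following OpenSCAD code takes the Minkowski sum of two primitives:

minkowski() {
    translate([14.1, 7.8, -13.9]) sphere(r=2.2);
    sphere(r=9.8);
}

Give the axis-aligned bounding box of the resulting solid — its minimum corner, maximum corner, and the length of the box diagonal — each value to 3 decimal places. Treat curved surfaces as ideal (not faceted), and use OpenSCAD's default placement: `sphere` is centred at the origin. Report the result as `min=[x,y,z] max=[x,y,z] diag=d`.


min=[2.100,-4.200,-25.900] max=[26.100,19.800,-1.900] diag=41.569

A = translate([14.1, 7.8, -13.9]) sphere(r=2.2) → bbox [11.9,5.6,-16.1] .. [16.3,10,-11.7]
B = sphere(r=9.8) → bbox [-9.8,-9.8,-9.8] .. [9.8,9.8,9.8]
lo = A.lo+B.lo = [11.9-9.8, 5.6-9.8, -16.1-9.8] = [2.100,-4.200,-25.900]
hi = A.hi+B.hi = [16.3+9.8, 10+9.8, -11.7+9.8] = [26.100,19.800,-1.900]
diag = √(24²+24²+24²) = √1728 = 41.569


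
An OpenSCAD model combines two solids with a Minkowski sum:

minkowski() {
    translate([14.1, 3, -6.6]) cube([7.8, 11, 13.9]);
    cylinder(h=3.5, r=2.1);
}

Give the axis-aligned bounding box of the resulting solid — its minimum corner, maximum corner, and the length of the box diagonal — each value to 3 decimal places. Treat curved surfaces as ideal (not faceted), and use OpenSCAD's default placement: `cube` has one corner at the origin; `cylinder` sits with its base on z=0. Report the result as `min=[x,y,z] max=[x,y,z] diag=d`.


min=[12.000,0.900,-6.600] max=[24.000,16.100,10.800] diag=26.035

A = translate([14.1, 3, -6.6]) cube([7.8, 11, 13.9]) → bbox [14.1,3,-6.6] .. [21.9,14,7.3]
B = cylinder(h=3.5, r=2.1) → bbox [-2.1,-2.1,0] .. [2.1,2.1,3.5]
lo = A.lo+B.lo = [14.1-2.1, 3-2.1, -6.6+0] = [12.000,0.900,-6.600]
hi = A.hi+B.hi = [21.9+2.1, 14+2.1, 7.3+3.5] = [24.000,16.100,10.800]
diag = √(12²+15.2²+17.4²) = √677.8 = 26.035


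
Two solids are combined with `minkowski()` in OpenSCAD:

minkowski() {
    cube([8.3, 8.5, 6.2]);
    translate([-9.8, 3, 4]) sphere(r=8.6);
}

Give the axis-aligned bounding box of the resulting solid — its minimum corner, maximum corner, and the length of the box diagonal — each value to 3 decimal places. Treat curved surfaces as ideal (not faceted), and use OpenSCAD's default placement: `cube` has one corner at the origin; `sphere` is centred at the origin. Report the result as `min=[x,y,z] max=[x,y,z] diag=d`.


min=[-18.400,-5.600,-4.600] max=[7.100,20.100,18.800] diag=43.108

A = translate([-9.8, 3, 4]) sphere(r=8.6) → bbox [-18.4,-5.6,-4.6] .. [-1.2,11.6,12.6]
B = cube([8.3, 8.5, 6.2]) → bbox [0,0,0] .. [8.3,8.5,6.2]
lo = A.lo+B.lo = [-18.4+0, -5.6+0, -4.6+0] = [-18.400,-5.600,-4.600]
hi = A.hi+B.hi = [-1.2+8.3, 11.6+8.5, 12.6+6.2] = [7.100,20.100,18.800]
diag = √(25.5²+25.7²+23.4²) = √1858.3 = 43.108


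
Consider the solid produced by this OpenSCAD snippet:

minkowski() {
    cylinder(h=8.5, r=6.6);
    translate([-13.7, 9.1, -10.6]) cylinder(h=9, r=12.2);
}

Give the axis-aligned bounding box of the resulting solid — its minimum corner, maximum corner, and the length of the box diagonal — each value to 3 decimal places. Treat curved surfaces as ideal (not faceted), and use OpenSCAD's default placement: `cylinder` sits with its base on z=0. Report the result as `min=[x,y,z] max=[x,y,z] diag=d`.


min=[-32.500,-9.700,-10.600] max=[5.100,27.900,6.900] diag=55.980

A = translate([-13.7, 9.1, -10.6]) cylinder(h=9, r=12.2) → bbox [-25.9,-3.1,-10.6] .. [-1.5,21.3,-1.6]
B = cylinder(h=8.5, r=6.6) → bbox [-6.6,-6.6,0] .. [6.6,6.6,8.5]
lo = A.lo+B.lo = [-25.9-6.6, -3.1-6.6, -10.6+0] = [-32.500,-9.700,-10.600]
hi = A.hi+B.hi = [-1.5+6.6, 21.3+6.6, -1.6+8.5] = [5.100,27.900,6.900]
diag = √(37.6²+37.6²+17.5²) = √3133.77 = 55.980


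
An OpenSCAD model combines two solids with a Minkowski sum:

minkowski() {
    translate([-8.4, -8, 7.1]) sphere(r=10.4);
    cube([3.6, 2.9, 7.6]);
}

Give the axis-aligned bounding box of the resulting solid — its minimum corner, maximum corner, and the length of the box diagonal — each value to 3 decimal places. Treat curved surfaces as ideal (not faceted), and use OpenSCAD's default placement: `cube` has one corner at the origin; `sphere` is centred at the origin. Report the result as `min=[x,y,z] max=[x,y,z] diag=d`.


A = translate([-8.4, -8, 7.1]) sphere(r=10.4) → bbox [-18.8,-18.4,-3.3] .. [2,2.4,17.5]
B = cube([3.6, 2.9, 7.6]) → bbox [0,0,0] .. [3.6,2.9,7.6]
lo = A.lo+B.lo = [-18.8+0, -18.4+0, -3.3+0] = [-18.800,-18.400,-3.300]
hi = A.hi+B.hi = [2+3.6, 2.4+2.9, 17.5+7.6] = [5.600,5.300,25.100]
diag = √(24.4²+23.7²+28.4²) = √1963.61 = 44.313

min=[-18.800,-18.400,-3.300] max=[5.600,5.300,25.100] diag=44.313


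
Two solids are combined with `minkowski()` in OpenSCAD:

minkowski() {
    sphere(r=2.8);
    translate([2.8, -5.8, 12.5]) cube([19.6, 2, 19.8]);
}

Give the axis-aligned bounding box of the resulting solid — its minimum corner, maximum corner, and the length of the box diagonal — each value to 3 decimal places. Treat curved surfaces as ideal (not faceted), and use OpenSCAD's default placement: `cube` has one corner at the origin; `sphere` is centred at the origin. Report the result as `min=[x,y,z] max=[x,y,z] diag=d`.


A = translate([2.8, -5.8, 12.5]) cube([19.6, 2, 19.8]) → bbox [2.8,-5.8,12.5] .. [22.4,-3.8,32.3]
B = sphere(r=2.8) → bbox [-2.8,-2.8,-2.8] .. [2.8,2.8,2.8]
lo = A.lo+B.lo = [2.8-2.8, -5.8-2.8, 12.5-2.8] = [0.000,-8.600,9.700]
hi = A.hi+B.hi = [22.4+2.8, -3.8+2.8, 32.3+2.8] = [25.200,-1.000,35.100]
diag = √(25.2²+7.6²+25.4²) = √1337.96 = 36.578

min=[0.000,-8.600,9.700] max=[25.200,-1.000,35.100] diag=36.578


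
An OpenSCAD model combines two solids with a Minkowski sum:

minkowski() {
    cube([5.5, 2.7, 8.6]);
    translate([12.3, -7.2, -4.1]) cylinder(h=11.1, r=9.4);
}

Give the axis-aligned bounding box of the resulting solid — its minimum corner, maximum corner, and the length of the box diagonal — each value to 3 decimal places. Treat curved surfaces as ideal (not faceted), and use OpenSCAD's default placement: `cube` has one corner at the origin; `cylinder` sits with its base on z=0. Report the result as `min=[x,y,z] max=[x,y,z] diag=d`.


min=[2.900,-16.600,-4.100] max=[27.200,4.900,15.600] diag=37.958

A = translate([12.3, -7.2, -4.1]) cylinder(h=11.1, r=9.4) → bbox [2.9,-16.6,-4.1] .. [21.7,2.2,7]
B = cube([5.5, 2.7, 8.6]) → bbox [0,0,0] .. [5.5,2.7,8.6]
lo = A.lo+B.lo = [2.9+0, -16.6+0, -4.1+0] = [2.900,-16.600,-4.100]
hi = A.hi+B.hi = [21.7+5.5, 2.2+2.7, 7+8.6] = [27.200,4.900,15.600]
diag = √(24.3²+21.5²+19.7²) = √1440.83 = 37.958


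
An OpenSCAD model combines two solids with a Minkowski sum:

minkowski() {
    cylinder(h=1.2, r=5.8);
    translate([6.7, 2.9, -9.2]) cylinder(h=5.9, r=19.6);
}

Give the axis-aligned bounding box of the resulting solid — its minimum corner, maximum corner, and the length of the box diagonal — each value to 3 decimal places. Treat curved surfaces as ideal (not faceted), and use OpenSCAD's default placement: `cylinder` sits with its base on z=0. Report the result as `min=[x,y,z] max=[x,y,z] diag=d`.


min=[-18.700,-22.500,-9.200] max=[32.100,28.300,-2.100] diag=72.192

A = translate([6.7, 2.9, -9.2]) cylinder(h=5.9, r=19.6) → bbox [-12.9,-16.7,-9.2] .. [26.3,22.5,-3.3]
B = cylinder(h=1.2, r=5.8) → bbox [-5.8,-5.8,0] .. [5.8,5.8,1.2]
lo = A.lo+B.lo = [-12.9-5.8, -16.7-5.8, -9.2+0] = [-18.700,-22.500,-9.200]
hi = A.hi+B.hi = [26.3+5.8, 22.5+5.8, -3.3+1.2] = [32.100,28.300,-2.100]
diag = √(50.8²+50.8²+7.1²) = √5211.69 = 72.192


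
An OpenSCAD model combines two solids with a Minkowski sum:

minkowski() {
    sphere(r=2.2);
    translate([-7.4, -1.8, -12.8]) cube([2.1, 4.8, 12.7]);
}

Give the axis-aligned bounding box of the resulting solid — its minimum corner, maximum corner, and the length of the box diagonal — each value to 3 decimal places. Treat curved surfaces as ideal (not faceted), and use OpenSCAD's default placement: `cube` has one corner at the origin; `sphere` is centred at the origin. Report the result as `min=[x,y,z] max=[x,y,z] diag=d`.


min=[-9.600,-4.000,-15.000] max=[-3.100,5.200,2.100] diag=20.477

A = translate([-7.4, -1.8, -12.8]) cube([2.1, 4.8, 12.7]) → bbox [-7.4,-1.8,-12.8] .. [-5.3,3,-0.1]
B = sphere(r=2.2) → bbox [-2.2,-2.2,-2.2] .. [2.2,2.2,2.2]
lo = A.lo+B.lo = [-7.4-2.2, -1.8-2.2, -12.8-2.2] = [-9.600,-4.000,-15.000]
hi = A.hi+B.hi = [-5.3+2.2, 3+2.2, -0.1+2.2] = [-3.100,5.200,2.100]
diag = √(6.5²+9.2²+17.1²) = √419.3 = 20.477


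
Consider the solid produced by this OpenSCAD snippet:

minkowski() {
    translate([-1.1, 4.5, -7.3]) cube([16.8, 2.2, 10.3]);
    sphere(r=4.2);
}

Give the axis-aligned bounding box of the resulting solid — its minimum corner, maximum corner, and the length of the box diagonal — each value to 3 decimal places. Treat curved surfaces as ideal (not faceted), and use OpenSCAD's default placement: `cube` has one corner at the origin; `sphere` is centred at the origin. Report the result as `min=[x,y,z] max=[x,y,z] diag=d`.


min=[-5.300,0.300,-11.500] max=[19.900,10.900,7.200] diag=33.122

A = translate([-1.1, 4.5, -7.3]) cube([16.8, 2.2, 10.3]) → bbox [-1.1,4.5,-7.3] .. [15.7,6.7,3]
B = sphere(r=4.2) → bbox [-4.2,-4.2,-4.2] .. [4.2,4.2,4.2]
lo = A.lo+B.lo = [-1.1-4.2, 4.5-4.2, -7.3-4.2] = [-5.300,0.300,-11.500]
hi = A.hi+B.hi = [15.7+4.2, 6.7+4.2, 3+4.2] = [19.900,10.900,7.200]
diag = √(25.2²+10.6²+18.7²) = √1097.09 = 33.122
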